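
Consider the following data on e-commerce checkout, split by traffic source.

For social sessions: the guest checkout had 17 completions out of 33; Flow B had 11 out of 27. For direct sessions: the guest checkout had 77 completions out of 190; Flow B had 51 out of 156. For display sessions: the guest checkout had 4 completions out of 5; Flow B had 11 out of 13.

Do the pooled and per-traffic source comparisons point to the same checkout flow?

Social: the guest checkout 17/33 = 51.5%, Flow B 11/27 = 40.7% → the guest checkout
Direct: the guest checkout 77/190 = 40.5%, Flow B 51/156 = 32.7% → the guest checkout
Display: the guest checkout 4/5 = 80.0%, Flow B 11/13 = 84.6% → Flow B
Overall: the guest checkout 98/228 = 43.0%, Flow B 73/196 = 37.2% → the guest checkout
Neither sweeps: the guest checkout wins 2 of 3 groups, Flow B wins 1. The guest checkout wins overall but not every group — no Simpson reversal.

No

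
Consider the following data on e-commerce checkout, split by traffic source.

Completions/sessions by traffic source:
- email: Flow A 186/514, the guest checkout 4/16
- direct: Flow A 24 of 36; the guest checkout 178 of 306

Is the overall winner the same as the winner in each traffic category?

Email: Flow A 186/514 = 36.2%, the guest checkout 4/16 = 25.0% → Flow A
Direct: Flow A 24/36 = 66.7%, the guest checkout 178/306 = 58.2% → Flow A
Overall: Flow A 210/550 = 38.2%, the guest checkout 182/322 = 56.5% → the guest checkout
Flow A wins each traffic group but the guest checkout wins overall — the comparison reverses. Flow A's sessions skew toward email, which has a lower base rate.

No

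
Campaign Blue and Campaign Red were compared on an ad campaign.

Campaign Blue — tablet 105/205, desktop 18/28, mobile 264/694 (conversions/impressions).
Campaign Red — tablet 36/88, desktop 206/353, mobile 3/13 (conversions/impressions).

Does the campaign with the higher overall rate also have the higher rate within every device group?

No

Tablet: Campaign Blue 105/205 = 51.2%, Campaign Red 36/88 = 40.9% → Campaign Blue
Desktop: Campaign Blue 18/28 = 64.3%, Campaign Red 206/353 = 58.4% → Campaign Blue
Mobile: Campaign Blue 264/694 = 38.0%, Campaign Red 3/13 = 23.1% → Campaign Blue
Overall: Campaign Blue 387/927 = 41.7%, Campaign Red 245/454 = 54.0% → Campaign Red
Campaign Blue wins each device group but Campaign Red wins overall — the comparison reverses. Campaign Blue's impressions skew toward mobile, which has a lower base rate.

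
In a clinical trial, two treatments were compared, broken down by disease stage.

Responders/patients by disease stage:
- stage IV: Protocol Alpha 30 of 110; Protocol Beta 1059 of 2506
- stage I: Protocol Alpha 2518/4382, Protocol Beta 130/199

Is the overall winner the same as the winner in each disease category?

No

Stage IV: Protocol Alpha 30/110 = 27.3%, Protocol Beta 1059/2506 = 42.3% → Protocol Beta
Stage I: Protocol Alpha 2518/4382 = 57.5%, Protocol Beta 130/199 = 65.3% → Protocol Beta
Overall: Protocol Alpha 2548/4492 = 56.7%, Protocol Beta 1189/2705 = 44.0% → Protocol Alpha
Protocol Beta wins each disease group but Protocol Alpha wins overall — the comparison reverses. Protocol Beta's patients skew toward stage IV, which has a lower base rate.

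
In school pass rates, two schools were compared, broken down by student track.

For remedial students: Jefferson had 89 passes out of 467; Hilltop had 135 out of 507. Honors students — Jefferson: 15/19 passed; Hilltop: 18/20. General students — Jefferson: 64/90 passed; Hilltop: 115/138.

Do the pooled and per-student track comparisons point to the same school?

Remedial: Jefferson 89/467 = 19.1%, Hilltop 135/507 = 26.6% → Hilltop
Honors: Jefferson 15/19 = 78.9%, Hilltop 18/20 = 90.0% → Hilltop
General: Jefferson 64/90 = 71.1%, Hilltop 115/138 = 83.3% → Hilltop
Overall: Jefferson 168/576 = 29.2%, Hilltop 268/665 = 40.3% → Hilltop
Hilltop wins overall and in every student group — no reversal.

Yes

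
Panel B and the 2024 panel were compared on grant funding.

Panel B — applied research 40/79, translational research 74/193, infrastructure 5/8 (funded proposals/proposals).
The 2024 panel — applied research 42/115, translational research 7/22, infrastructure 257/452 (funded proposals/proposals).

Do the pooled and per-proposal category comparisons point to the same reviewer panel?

No

Applied research: Panel B 40/79 = 50.6%, the 2024 panel 42/115 = 36.5% → Panel B
Translational research: Panel B 74/193 = 38.3%, the 2024 panel 7/22 = 31.8% → Panel B
Infrastructure: Panel B 5/8 = 62.5%, the 2024 panel 257/452 = 56.9% → Panel B
Overall: Panel B 119/280 = 42.5%, the 2024 panel 306/589 = 52.0% → the 2024 panel
Panel B wins each proposal group but the 2024 panel wins overall — the comparison reverses. Panel B's proposals skew toward translational research, which has a lower base rate.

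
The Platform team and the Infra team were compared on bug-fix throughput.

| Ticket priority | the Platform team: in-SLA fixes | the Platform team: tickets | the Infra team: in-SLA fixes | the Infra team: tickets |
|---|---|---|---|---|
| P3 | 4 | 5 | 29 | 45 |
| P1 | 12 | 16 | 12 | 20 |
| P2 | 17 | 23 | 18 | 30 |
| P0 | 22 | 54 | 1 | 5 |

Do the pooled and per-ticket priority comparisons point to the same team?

No

P3: the Platform team 4/5 = 80.0%, the Infra team 29/45 = 64.4% → the Platform team
P1: the Platform team 12/16 = 75.0%, the Infra team 12/20 = 60.0% → the Platform team
P2: the Platform team 17/23 = 73.9%, the Infra team 18/30 = 60.0% → the Platform team
P0: the Platform team 22/54 = 40.7%, the Infra team 1/5 = 20.0% → the Platform team
Overall: the Platform team 55/98 = 56.1%, the Infra team 60/100 = 60.0% → the Infra team
The Platform team wins each ticket group but the Infra team wins overall — the comparison reverses. The Platform team's tickets skew toward P0, which has a lower base rate.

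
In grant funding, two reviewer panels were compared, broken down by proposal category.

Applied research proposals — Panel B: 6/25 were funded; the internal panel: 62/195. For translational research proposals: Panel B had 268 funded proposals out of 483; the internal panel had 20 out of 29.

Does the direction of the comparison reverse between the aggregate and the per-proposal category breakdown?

Yes

Applied research: Panel B 6/25 = 24.0%, the internal panel 62/195 = 31.8% → the internal panel
Translational research: Panel B 268/483 = 55.5%, the internal panel 20/29 = 69.0% → the internal panel
Overall: Panel B 274/508 = 53.9%, the internal panel 82/224 = 36.6% → Panel B
The internal panel wins each proposal group but Panel B wins overall — the comparison reverses. The internal panel's proposals skew toward applied research, which has a lower base rate.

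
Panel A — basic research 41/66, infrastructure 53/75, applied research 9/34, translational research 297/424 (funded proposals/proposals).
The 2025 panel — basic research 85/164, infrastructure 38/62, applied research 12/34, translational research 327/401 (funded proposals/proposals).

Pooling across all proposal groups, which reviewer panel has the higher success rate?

Basic research: Panel A 41/66 = 62.1%, the 2025 panel 85/164 = 51.8% → Panel A
Infrastructure: Panel A 53/75 = 70.7%, the 2025 panel 38/62 = 61.3% → Panel A
Applied research: Panel A 9/34 = 26.5%, the 2025 panel 12/34 = 35.3% → the 2025 panel
Translational research: Panel A 297/424 = 70.0%, the 2025 panel 327/401 = 81.5% → the 2025 panel
Overall: Panel A 400/599 = 66.8%, the 2025 panel 462/661 = 69.9% → the 2025 panel
(Neither sweeps every proposal group, but the 2025 panel has the higher pooled rate.)

the 2025 panel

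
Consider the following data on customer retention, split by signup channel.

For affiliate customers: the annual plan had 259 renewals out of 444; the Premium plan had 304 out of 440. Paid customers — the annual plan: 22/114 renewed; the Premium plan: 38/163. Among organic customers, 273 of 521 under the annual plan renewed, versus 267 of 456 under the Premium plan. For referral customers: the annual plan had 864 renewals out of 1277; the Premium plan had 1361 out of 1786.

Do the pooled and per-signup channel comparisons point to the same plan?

Yes

Affiliate: the annual plan 259/444 = 58.3%, the Premium plan 304/440 = 69.1% → the Premium plan
Paid: the annual plan 22/114 = 19.3%, the Premium plan 38/163 = 23.3% → the Premium plan
Organic: the annual plan 273/521 = 52.4%, the Premium plan 267/456 = 58.6% → the Premium plan
Referral: the annual plan 864/1277 = 67.7%, the Premium plan 1361/1786 = 76.2% → the Premium plan
Overall: the annual plan 1418/2356 = 60.2%, the Premium plan 1970/2845 = 69.2% → the Premium plan
The Premium plan wins overall and in every signup group — no reversal.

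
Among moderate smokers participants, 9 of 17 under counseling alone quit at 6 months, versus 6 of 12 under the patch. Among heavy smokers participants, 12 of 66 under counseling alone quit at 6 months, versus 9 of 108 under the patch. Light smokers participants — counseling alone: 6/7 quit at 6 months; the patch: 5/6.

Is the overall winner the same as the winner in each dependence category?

Moderate smokers: counseling alone 9/17 = 52.9%, the patch 6/12 = 50.0% → counseling alone
Heavy smokers: counseling alone 12/66 = 18.2%, the patch 9/108 = 8.3% → counseling alone
Light smokers: counseling alone 6/7 = 85.7%, the patch 5/6 = 83.3% → counseling alone
Overall: counseling alone 27/90 = 30.0%, the patch 20/126 = 15.9% → counseling alone
Counseling alone wins overall and in every dependence group — no reversal.

Yes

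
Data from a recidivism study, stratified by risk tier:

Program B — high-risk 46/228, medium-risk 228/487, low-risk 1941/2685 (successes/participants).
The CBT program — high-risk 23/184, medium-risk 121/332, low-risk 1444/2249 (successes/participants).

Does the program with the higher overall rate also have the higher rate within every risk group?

Yes

High-risk: Program B 46/228 = 20.2%, the CBT program 23/184 = 12.5% → Program B
Medium-risk: Program B 228/487 = 46.8%, the CBT program 121/332 = 36.4% → Program B
Low-risk: Program B 1941/2685 = 72.3%, the CBT program 1444/2249 = 64.2% → Program B
Overall: Program B 2215/3400 = 65.1%, the CBT program 1588/2765 = 57.4% → Program B
Program B wins overall and in every risk group — no reversal.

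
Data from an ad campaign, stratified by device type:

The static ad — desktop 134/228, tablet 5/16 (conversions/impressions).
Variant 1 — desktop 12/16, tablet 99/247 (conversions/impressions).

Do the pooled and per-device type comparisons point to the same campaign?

Desktop: the static ad 134/228 = 58.8%, Variant 1 12/16 = 75.0% → Variant 1
Tablet: the static ad 5/16 = 31.2%, Variant 1 99/247 = 40.1% → Variant 1
Overall: the static ad 139/244 = 57.0%, Variant 1 111/263 = 42.2% → the static ad
Variant 1 wins each device group but the static ad wins overall — the comparison reverses. Variant 1's impressions skew toward tablet, which has a lower base rate.

No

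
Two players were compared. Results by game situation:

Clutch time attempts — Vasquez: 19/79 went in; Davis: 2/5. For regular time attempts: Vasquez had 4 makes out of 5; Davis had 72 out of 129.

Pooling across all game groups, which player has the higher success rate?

Davis

Clutch time: Vasquez 19/79 = 24.1%, Davis 2/5 = 40.0% → Davis
Regular time: Vasquez 4/5 = 80.0%, Davis 72/129 = 55.8% → Vasquez
Overall: Vasquez 23/84 = 27.4%, Davis 74/134 = 55.2% → Davis
(Neither sweeps every game group, but Davis has the higher pooled rate.)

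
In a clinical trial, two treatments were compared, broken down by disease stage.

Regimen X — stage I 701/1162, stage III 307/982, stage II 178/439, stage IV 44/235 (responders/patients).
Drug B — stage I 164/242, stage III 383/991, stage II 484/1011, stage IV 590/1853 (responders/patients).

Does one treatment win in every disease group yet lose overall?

Yes

Stage I: Regimen X 701/1162 = 60.3%, Drug B 164/242 = 67.8% → Drug B
Stage III: Regimen X 307/982 = 31.3%, Drug B 383/991 = 38.6% → Drug B
Stage II: Regimen X 178/439 = 40.5%, Drug B 484/1011 = 47.9% → Drug B
Stage IV: Regimen X 44/235 = 18.7%, Drug B 590/1853 = 31.8% → Drug B
Overall: Regimen X 1230/2818 = 43.6%, Drug B 1621/4097 = 39.6% → Regimen X
Drug B wins each disease group but Regimen X wins overall — the comparison reverses. Drug B's patients skew toward stage IV, which has a lower base rate.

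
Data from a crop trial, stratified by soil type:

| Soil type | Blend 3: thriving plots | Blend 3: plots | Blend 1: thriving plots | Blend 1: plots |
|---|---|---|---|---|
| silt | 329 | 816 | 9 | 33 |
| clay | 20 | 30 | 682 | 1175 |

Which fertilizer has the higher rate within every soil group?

Silt: Blend 3 329/816 = 40.3%, Blend 1 9/33 = 27.3% → Blend 3
Clay: Blend 3 20/30 = 66.7%, Blend 1 682/1175 = 58.0% → Blend 3
Blend 3 has the higher rate in both groups.

Blend 3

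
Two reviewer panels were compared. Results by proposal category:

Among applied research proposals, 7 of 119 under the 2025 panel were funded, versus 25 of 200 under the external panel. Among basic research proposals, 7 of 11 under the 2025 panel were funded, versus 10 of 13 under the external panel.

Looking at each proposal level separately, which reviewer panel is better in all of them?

Applied research: the 2025 panel 7/119 = 5.9%, the external panel 25/200 = 12.5% → the external panel
Basic research: the 2025 panel 7/11 = 63.6%, the external panel 10/13 = 76.9% → the external panel
The external panel has the higher rate in both groups.

the external panel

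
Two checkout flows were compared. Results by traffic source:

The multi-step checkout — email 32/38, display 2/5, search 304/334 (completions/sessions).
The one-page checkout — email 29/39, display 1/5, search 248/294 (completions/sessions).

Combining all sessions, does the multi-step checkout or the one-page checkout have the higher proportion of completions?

the multi-step checkout

Email: the multi-step checkout 32/38 = 84.2%, the one-page checkout 29/39 = 74.4% → the multi-step checkout
Display: the multi-step checkout 2/5 = 40.0%, the one-page checkout 1/5 = 20.0% → the multi-step checkout
Search: the multi-step checkout 304/334 = 91.0%, the one-page checkout 248/294 = 84.4% → the multi-step checkout
Overall: the multi-step checkout 338/377 = 89.7%, the one-page checkout 278/338 = 82.2% → the multi-step checkout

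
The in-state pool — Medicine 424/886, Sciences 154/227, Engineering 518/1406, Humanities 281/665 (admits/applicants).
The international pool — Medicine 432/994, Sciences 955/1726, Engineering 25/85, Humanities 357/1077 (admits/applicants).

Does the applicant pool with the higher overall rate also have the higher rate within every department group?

No

Medicine: the in-state pool 424/886 = 47.9%, the international pool 432/994 = 43.5% → the in-state pool
Sciences: the in-state pool 154/227 = 67.8%, the international pool 955/1726 = 55.3% → the in-state pool
Engineering: the in-state pool 518/1406 = 36.8%, the international pool 25/85 = 29.4% → the in-state pool
Humanities: the in-state pool 281/665 = 42.3%, the international pool 357/1077 = 33.1% → the in-state pool
Overall: the in-state pool 1377/3184 = 43.2%, the international pool 1769/3882 = 45.6% → the international pool
The in-state pool wins each department group but the international pool wins overall — the comparison reverses. The in-state pool's applicants skew toward Engineering, which has a lower base rate.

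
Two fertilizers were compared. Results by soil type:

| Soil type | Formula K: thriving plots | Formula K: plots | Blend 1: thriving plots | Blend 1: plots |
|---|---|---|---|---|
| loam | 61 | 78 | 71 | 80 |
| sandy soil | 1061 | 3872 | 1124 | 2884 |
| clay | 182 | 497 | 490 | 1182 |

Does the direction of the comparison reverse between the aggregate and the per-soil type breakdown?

Loam: Formula K 61/78 = 78.2%, Blend 1 71/80 = 88.8% → Blend 1
Sandy soil: Formula K 1061/3872 = 27.4%, Blend 1 1124/2884 = 39.0% → Blend 1
Clay: Formula K 182/497 = 36.6%, Blend 1 490/1182 = 41.5% → Blend 1
Overall: Formula K 1304/4447 = 29.3%, Blend 1 1685/4146 = 40.6% → Blend 1
Blend 1 wins overall and in every soil group — no reversal.

No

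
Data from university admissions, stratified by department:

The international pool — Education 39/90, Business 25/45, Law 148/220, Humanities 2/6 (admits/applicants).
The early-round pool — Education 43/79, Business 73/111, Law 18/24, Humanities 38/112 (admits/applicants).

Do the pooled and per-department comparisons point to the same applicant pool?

Education: the international pool 39/90 = 43.3%, the early-round pool 43/79 = 54.4% → the early-round pool
Business: the international pool 25/45 = 55.6%, the early-round pool 73/111 = 65.8% → the early-round pool
Law: the international pool 148/220 = 67.3%, the early-round pool 18/24 = 75.0% → the early-round pool
Humanities: the international pool 2/6 = 33.3%, the early-round pool 38/112 = 33.9% → the early-round pool
Overall: the international pool 214/361 = 59.3%, the early-round pool 172/326 = 52.8% → the international pool
The early-round pool wins each department group but the international pool wins overall — the comparison reverses. The early-round pool's applicants skew toward Humanities, which has a lower base rate.

No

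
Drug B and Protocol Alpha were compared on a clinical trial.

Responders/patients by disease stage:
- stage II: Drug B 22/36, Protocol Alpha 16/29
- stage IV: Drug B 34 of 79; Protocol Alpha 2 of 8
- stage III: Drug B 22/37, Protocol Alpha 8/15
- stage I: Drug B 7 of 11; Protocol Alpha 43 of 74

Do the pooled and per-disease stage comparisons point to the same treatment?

No

Stage II: Drug B 22/36 = 61.1%, Protocol Alpha 16/29 = 55.2% → Drug B
Stage IV: Drug B 34/79 = 43.0%, Protocol Alpha 2/8 = 25.0% → Drug B
Stage III: Drug B 22/37 = 59.5%, Protocol Alpha 8/15 = 53.3% → Drug B
Stage I: Drug B 7/11 = 63.6%, Protocol Alpha 43/74 = 58.1% → Drug B
Overall: Drug B 85/163 = 52.1%, Protocol Alpha 69/126 = 54.8% → Protocol Alpha
Drug B wins each disease group but Protocol Alpha wins overall — the comparison reverses. Drug B's patients skew toward stage IV, which has a lower base rate.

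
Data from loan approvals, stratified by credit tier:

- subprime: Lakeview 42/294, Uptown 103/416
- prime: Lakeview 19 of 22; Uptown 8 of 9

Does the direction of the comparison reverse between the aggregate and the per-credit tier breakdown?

Subprime: Lakeview 42/294 = 14.3%, Uptown 103/416 = 24.8% → Uptown
Prime: Lakeview 19/22 = 86.4%, Uptown 8/9 = 88.9% → Uptown
Overall: Lakeview 61/316 = 19.3%, Uptown 111/425 = 26.1% → Uptown
Uptown wins overall and in every credit group — no reversal.

No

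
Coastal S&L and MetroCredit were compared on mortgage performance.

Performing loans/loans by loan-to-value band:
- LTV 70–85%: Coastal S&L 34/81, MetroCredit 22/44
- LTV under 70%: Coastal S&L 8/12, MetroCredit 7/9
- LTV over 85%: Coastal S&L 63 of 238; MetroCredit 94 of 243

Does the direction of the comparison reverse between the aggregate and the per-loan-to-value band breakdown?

LTV 70–85%: Coastal S&L 34/81 = 42.0%, MetroCredit 22/44 = 50.0% → MetroCredit
LTV under 70%: Coastal S&L 8/12 = 66.7%, MetroCredit 7/9 = 77.8% → MetroCredit
LTV over 85%: Coastal S&L 63/238 = 26.5%, MetroCredit 94/243 = 38.7% → MetroCredit
Overall: Coastal S&L 105/331 = 31.7%, MetroCredit 123/296 = 41.6% → MetroCredit
MetroCredit wins overall and in every loan-to-value group — no reversal.

No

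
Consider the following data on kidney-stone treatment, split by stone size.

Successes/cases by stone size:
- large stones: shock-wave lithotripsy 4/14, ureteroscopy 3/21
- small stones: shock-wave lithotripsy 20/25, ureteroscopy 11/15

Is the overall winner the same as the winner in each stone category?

Large stones: shock-wave lithotripsy 4/14 = 28.6%, ureteroscopy 3/21 = 14.3% → shock-wave lithotripsy
Small stones: shock-wave lithotripsy 20/25 = 80.0%, ureteroscopy 11/15 = 73.3% → shock-wave lithotripsy
Overall: shock-wave lithotripsy 24/39 = 61.5%, ureteroscopy 14/36 = 38.9% → shock-wave lithotripsy
Shock-wave lithotripsy wins overall and in every stone group — no reversal.

Yes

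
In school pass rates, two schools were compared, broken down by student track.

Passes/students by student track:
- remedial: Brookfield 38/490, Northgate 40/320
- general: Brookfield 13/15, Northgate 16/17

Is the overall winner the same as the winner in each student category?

Yes

Remedial: Brookfield 38/490 = 7.8%, Northgate 40/320 = 12.5% → Northgate
General: Brookfield 13/15 = 86.7%, Northgate 16/17 = 94.1% → Northgate
Overall: Brookfield 51/505 = 10.1%, Northgate 56/337 = 16.6% → Northgate
Northgate wins overall and in every student group — no reversal.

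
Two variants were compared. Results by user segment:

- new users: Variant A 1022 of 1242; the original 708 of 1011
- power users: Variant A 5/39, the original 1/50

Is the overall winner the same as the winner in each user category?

Yes

New users: Variant A 1022/1242 = 82.3%, the original 708/1011 = 70.0% → Variant A
Power users: Variant A 5/39 = 12.8%, the original 1/50 = 2.0% → Variant A
Overall: Variant A 1027/1281 = 80.2%, the original 709/1061 = 66.8% → Variant A
Variant A wins overall and in every user group — no reversal.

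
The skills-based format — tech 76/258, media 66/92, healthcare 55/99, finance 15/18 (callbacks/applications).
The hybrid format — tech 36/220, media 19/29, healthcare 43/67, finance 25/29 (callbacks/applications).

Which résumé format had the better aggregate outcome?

Tech: the skills-based format 76/258 = 29.5%, the hybrid format 36/220 = 16.4% → the skills-based format
Media: the skills-based format 66/92 = 71.7%, the hybrid format 19/29 = 65.5% → the skills-based format
Healthcare: the skills-based format 55/99 = 55.6%, the hybrid format 43/67 = 64.2% → the hybrid format
Finance: the skills-based format 15/18 = 83.3%, the hybrid format 25/29 = 86.2% → the hybrid format
Overall: the skills-based format 212/467 = 45.4%, the hybrid format 123/345 = 35.7% → the skills-based format
(Neither sweeps every industry group, but the skills-based format has the higher pooled rate.)

the skills-based format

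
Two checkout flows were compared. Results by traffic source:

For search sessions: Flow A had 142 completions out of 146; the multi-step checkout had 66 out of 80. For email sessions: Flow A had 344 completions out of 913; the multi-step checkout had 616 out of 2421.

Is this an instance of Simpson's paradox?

Search: Flow A 142/146 = 97.3%, the multi-step checkout 66/80 = 82.5% → Flow A
Email: Flow A 344/913 = 37.7%, the multi-step checkout 616/2421 = 25.4% → Flow A
Overall: Flow A 486/1059 = 45.9%, the multi-step checkout 682/2501 = 27.3% → Flow A
Flow A wins overall and in every traffic group — no reversal.

No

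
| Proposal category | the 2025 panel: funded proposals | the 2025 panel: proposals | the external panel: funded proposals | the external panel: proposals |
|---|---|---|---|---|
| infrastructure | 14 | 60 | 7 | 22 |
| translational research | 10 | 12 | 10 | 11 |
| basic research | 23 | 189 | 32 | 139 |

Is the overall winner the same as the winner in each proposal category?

Yes

Infrastructure: the 2025 panel 14/60 = 23.3%, the external panel 7/22 = 31.8% → the external panel
Translational research: the 2025 panel 10/12 = 83.3%, the external panel 10/11 = 90.9% → the external panel
Basic research: the 2025 panel 23/189 = 12.2%, the external panel 32/139 = 23.0% → the external panel
Overall: the 2025 panel 47/261 = 18.0%, the external panel 49/172 = 28.5% → the external panel
The external panel wins overall and in every proposal group — no reversal.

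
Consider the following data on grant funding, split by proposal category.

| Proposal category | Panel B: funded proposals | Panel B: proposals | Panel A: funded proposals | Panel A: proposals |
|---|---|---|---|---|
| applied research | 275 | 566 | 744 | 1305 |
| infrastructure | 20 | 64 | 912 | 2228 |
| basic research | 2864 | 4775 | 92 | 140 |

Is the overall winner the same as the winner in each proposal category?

Applied research: Panel B 275/566 = 48.6%, Panel A 744/1305 = 57.0% → Panel A
Infrastructure: Panel B 20/64 = 31.2%, Panel A 912/2228 = 40.9% → Panel A
Basic research: Panel B 2864/4775 = 60.0%, Panel A 92/140 = 65.7% → Panel A
Overall: Panel B 3159/5405 = 58.4%, Panel A 1748/3673 = 47.6% → Panel B
Panel A wins each proposal group but Panel B wins overall — the comparison reverses. Panel A's proposals skew toward infrastructure, which has a lower base rate.

No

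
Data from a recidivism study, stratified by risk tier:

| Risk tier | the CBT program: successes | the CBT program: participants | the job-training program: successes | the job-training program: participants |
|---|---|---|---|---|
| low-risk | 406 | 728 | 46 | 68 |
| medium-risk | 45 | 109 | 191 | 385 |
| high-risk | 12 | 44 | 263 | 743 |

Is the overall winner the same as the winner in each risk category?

No

Low-risk: the CBT program 406/728 = 55.8%, the job-training program 46/68 = 67.6% → the job-training program
Medium-risk: the CBT program 45/109 = 41.3%, the job-training program 191/385 = 49.6% → the job-training program
High-risk: the CBT program 12/44 = 27.3%, the job-training program 263/743 = 35.4% → the job-training program
Overall: the CBT program 463/881 = 52.6%, the job-training program 500/1196 = 41.8% → the CBT program
The job-training program wins each risk group but the CBT program wins overall — the comparison reverses. The job-training program's participants skew toward high-risk, which has a lower base rate.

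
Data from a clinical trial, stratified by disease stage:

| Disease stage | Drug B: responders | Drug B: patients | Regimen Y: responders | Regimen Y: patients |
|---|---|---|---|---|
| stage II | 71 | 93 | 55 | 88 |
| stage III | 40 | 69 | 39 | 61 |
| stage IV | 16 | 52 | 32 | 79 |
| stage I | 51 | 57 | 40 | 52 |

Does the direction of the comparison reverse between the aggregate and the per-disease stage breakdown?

Stage II: Drug B 71/93 = 76.3%, Regimen Y 55/88 = 62.5% → Drug B
Stage III: Drug B 40/69 = 58.0%, Regimen Y 39/61 = 63.9% → Regimen Y
Stage IV: Drug B 16/52 = 30.8%, Regimen Y 32/79 = 40.5% → Regimen Y
Stage I: Drug B 51/57 = 89.5%, Regimen Y 40/52 = 76.9% → Drug B
Overall: Drug B 178/271 = 65.7%, Regimen Y 166/280 = 59.3% → Drug B
Neither sweeps: Drug B wins 2 of 4 groups, Regimen Y wins 2. Drug B wins overall but not every group — no Simpson reversal.

No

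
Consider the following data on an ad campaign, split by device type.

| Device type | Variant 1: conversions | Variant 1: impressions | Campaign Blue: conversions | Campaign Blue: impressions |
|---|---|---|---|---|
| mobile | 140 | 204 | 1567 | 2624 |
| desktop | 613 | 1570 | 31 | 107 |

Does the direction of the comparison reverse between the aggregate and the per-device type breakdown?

Mobile: Variant 1 140/204 = 68.6%, Campaign Blue 1567/2624 = 59.7% → Variant 1
Desktop: Variant 1 613/1570 = 39.0%, Campaign Blue 31/107 = 29.0% → Variant 1
Overall: Variant 1 753/1774 = 42.4%, Campaign Blue 1598/2731 = 58.5% → Campaign Blue
Variant 1 wins each device group but Campaign Blue wins overall — the comparison reverses. Variant 1's impressions skew toward desktop, which has a lower base rate.

Yes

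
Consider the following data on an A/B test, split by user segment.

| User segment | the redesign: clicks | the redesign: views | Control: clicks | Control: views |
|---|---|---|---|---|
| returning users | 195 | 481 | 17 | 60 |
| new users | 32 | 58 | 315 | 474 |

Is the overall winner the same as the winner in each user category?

No

Returning users: the redesign 195/481 = 40.5%, Control 17/60 = 28.3% → the redesign
New users: the redesign 32/58 = 55.2%, Control 315/474 = 66.5% → Control
Overall: the redesign 227/539 = 42.1%, Control 332/534 = 62.2% → Control
Neither sweeps: the redesign wins 1 of 2 groups, Control wins 1. Control wins overall but not every group — no Simpson reversal.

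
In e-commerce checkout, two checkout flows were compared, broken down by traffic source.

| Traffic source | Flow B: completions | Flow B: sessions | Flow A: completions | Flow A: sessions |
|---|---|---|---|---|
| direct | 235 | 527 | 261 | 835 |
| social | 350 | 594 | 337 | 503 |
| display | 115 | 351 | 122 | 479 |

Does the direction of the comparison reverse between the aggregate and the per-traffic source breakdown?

No

Direct: Flow B 235/527 = 44.6%, Flow A 261/835 = 31.3% → Flow B
Social: Flow B 350/594 = 58.9%, Flow A 337/503 = 67.0% → Flow A
Display: Flow B 115/351 = 32.8%, Flow A 122/479 = 25.5% → Flow B
Overall: Flow B 700/1472 = 47.6%, Flow A 720/1817 = 39.6% → Flow B
Neither sweeps: Flow B wins 2 of 3 groups, Flow A wins 1. Flow B wins overall but not every group — no Simpson reversal.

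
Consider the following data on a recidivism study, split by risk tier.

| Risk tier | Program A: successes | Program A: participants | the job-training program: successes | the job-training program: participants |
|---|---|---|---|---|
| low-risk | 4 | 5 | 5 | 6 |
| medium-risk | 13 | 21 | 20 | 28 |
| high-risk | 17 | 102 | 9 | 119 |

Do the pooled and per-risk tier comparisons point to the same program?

Low-risk: Program A 4/5 = 80.0%, the job-training program 5/6 = 83.3% → the job-training program
Medium-risk: Program A 13/21 = 61.9%, the job-training program 20/28 = 71.4% → the job-training program
High-risk: Program A 17/102 = 16.7%, the job-training program 9/119 = 7.6% → Program A
Overall: Program A 34/128 = 26.6%, the job-training program 34/153 = 22.2% → Program A
Neither sweeps: Program A wins 1 of 3 groups, the job-training program wins 2. Program A wins overall but not every group — no Simpson reversal.

No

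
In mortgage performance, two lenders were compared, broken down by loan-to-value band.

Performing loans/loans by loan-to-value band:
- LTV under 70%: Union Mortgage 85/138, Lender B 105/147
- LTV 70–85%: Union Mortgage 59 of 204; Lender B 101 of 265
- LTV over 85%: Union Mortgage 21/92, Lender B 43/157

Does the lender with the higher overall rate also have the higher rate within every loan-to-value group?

Yes

LTV under 70%: Union Mortgage 85/138 = 61.6%, Lender B 105/147 = 71.4% → Lender B
LTV 70–85%: Union Mortgage 59/204 = 28.9%, Lender B 101/265 = 38.1% → Lender B
LTV over 85%: Union Mortgage 21/92 = 22.8%, Lender B 43/157 = 27.4% → Lender B
Overall: Union Mortgage 165/434 = 38.0%, Lender B 249/569 = 43.8% → Lender B
Lender B wins overall and in every loan-to-value group — no reversal.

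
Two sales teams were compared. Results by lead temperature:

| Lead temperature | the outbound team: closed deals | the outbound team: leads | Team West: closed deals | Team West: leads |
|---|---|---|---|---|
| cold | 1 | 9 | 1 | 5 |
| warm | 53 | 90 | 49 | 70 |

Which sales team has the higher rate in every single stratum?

Cold: the outbound team 1/9 = 11.1%, Team West 1/5 = 20.0% → Team West
Warm: the outbound team 53/90 = 58.9%, Team West 49/70 = 70.0% → Team West
Team West has the higher rate in both groups.

Team West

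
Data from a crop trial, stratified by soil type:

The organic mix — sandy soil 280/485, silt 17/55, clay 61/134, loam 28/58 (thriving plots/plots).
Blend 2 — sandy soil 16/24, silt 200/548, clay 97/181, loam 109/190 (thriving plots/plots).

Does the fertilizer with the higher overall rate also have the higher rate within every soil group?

No

Sandy soil: the organic mix 280/485 = 57.7%, Blend 2 16/24 = 66.7% → Blend 2
Silt: the organic mix 17/55 = 30.9%, Blend 2 200/548 = 36.5% → Blend 2
Clay: the organic mix 61/134 = 45.5%, Blend 2 97/181 = 53.6% → Blend 2
Loam: the organic mix 28/58 = 48.3%, Blend 2 109/190 = 57.4% → Blend 2
Overall: the organic mix 386/732 = 52.7%, Blend 2 422/943 = 44.8% → the organic mix
Blend 2 wins each soil group but the organic mix wins overall — the comparison reverses. Blend 2's plots skew toward silt, which has a lower base rate.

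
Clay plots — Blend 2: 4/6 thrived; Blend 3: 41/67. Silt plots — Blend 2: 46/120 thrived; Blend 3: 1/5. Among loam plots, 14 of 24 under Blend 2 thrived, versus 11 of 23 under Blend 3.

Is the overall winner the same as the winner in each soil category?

Clay: Blend 2 4/6 = 66.7%, Blend 3 41/67 = 61.2% → Blend 2
Silt: Blend 2 46/120 = 38.3%, Blend 3 1/5 = 20.0% → Blend 2
Loam: Blend 2 14/24 = 58.3%, Blend 3 11/23 = 47.8% → Blend 2
Overall: Blend 2 64/150 = 42.7%, Blend 3 53/95 = 55.8% → Blend 3
Blend 2 wins each soil group but Blend 3 wins overall — the comparison reverses. Blend 2's plots skew toward silt, which has a lower base rate.

No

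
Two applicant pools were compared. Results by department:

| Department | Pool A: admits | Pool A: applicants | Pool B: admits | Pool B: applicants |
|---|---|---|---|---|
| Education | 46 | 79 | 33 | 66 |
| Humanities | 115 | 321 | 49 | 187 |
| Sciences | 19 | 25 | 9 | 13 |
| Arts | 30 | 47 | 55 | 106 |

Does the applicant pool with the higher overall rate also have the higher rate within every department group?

Yes

Education: Pool A 46/79 = 58.2%, Pool B 33/66 = 50.0% → Pool A
Humanities: Pool A 115/321 = 35.8%, Pool B 49/187 = 26.2% → Pool A
Sciences: Pool A 19/25 = 76.0%, Pool B 9/13 = 69.2% → Pool A
Arts: Pool A 30/47 = 63.8%, Pool B 55/106 = 51.9% → Pool A
Overall: Pool A 210/472 = 44.5%, Pool B 146/372 = 39.2% → Pool A
Pool A wins overall and in every department group — no reversal.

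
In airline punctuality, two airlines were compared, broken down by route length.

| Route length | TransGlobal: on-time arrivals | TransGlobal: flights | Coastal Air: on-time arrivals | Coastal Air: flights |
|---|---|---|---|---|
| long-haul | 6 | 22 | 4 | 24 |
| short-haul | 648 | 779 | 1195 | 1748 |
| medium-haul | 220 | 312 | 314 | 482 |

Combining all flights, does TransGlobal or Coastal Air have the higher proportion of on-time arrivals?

Long-haul: TransGlobal 6/22 = 27.3%, Coastal Air 4/24 = 16.7% → TransGlobal
Short-haul: TransGlobal 648/779 = 83.2%, Coastal Air 1195/1748 = 68.4% → TransGlobal
Medium-haul: TransGlobal 220/312 = 70.5%, Coastal Air 314/482 = 65.1% → TransGlobal
Overall: TransGlobal 874/1113 = 78.5%, Coastal Air 1513/2254 = 67.1% → TransGlobal

TransGlobal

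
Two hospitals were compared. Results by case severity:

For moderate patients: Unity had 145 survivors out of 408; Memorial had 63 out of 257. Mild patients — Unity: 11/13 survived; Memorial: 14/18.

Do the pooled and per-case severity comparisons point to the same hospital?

Yes

Moderate: Unity 145/408 = 35.5%, Memorial 63/257 = 24.5% → Unity
Mild: Unity 11/13 = 84.6%, Memorial 14/18 = 77.8% → Unity
Overall: Unity 156/421 = 37.1%, Memorial 77/275 = 28.0% → Unity
Unity wins overall and in every case group — no reversal.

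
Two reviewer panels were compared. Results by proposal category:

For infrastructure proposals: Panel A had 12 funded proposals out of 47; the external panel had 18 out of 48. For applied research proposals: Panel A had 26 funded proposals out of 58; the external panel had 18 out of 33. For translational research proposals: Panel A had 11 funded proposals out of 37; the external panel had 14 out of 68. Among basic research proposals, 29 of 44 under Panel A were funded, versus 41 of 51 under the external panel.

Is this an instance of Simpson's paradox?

Infrastructure: Panel A 12/47 = 25.5%, the external panel 18/48 = 37.5% → the external panel
Applied research: Panel A 26/58 = 44.8%, the external panel 18/33 = 54.5% → the external panel
Translational research: Panel A 11/37 = 29.7%, the external panel 14/68 = 20.6% → Panel A
Basic research: Panel A 29/44 = 65.9%, the external panel 41/51 = 80.4% → the external panel
Overall: Panel A 78/186 = 41.9%, the external panel 91/200 = 45.5% → the external panel
Neither sweeps: Panel A wins 1 of 4 groups, the external panel wins 3. The external panel wins overall but not every group — no Simpson reversal.

No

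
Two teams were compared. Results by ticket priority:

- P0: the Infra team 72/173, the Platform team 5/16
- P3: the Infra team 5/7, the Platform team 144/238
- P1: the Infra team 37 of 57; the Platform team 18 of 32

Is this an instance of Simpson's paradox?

P0: the Infra team 72/173 = 41.6%, the Platform team 5/16 = 31.2% → the Infra team
P3: the Infra team 5/7 = 71.4%, the Platform team 144/238 = 60.5% → the Infra team
P1: the Infra team 37/57 = 64.9%, the Platform team 18/32 = 56.2% → the Infra team
Overall: the Infra team 114/237 = 48.1%, the Platform team 167/286 = 58.4% → the Platform team
The Infra team wins each ticket group but the Platform team wins overall — the comparison reverses. The Infra team's tickets skew toward P0, which has a lower base rate.

Yes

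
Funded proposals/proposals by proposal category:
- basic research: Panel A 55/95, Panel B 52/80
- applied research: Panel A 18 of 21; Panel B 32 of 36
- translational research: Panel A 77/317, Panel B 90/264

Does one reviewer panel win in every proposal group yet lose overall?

No

Basic research: Panel A 55/95 = 57.9%, Panel B 52/80 = 65.0% → Panel B
Applied research: Panel A 18/21 = 85.7%, Panel B 32/36 = 88.9% → Panel B
Translational research: Panel A 77/317 = 24.3%, Panel B 90/264 = 34.1% → Panel B
Overall: Panel A 150/433 = 34.6%, Panel B 174/380 = 45.8% → Panel B
Panel B wins overall and in every proposal group — no reversal.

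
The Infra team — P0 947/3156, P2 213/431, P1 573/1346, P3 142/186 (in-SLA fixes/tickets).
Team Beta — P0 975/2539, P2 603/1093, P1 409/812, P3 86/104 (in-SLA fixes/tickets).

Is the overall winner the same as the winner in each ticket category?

Yes

P0: the Infra team 947/3156 = 30.0%, Team Beta 975/2539 = 38.4% → Team Beta
P2: the Infra team 213/431 = 49.4%, Team Beta 603/1093 = 55.2% → Team Beta
P1: the Infra team 573/1346 = 42.6%, Team Beta 409/812 = 50.4% → Team Beta
P3: the Infra team 142/186 = 76.3%, Team Beta 86/104 = 82.7% → Team Beta
Overall: the Infra team 1875/5119 = 36.6%, Team Beta 2073/4548 = 45.6% → Team Beta
Team Beta wins overall and in every ticket group — no reversal.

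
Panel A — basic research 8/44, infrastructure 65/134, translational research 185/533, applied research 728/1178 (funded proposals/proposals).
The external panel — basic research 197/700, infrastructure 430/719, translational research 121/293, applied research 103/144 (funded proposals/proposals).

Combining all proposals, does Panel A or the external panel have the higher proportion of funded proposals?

Basic research: Panel A 8/44 = 18.2%, the external panel 197/700 = 28.1% → the external panel
Infrastructure: Panel A 65/134 = 48.5%, the external panel 430/719 = 59.8% → the external panel
Translational research: Panel A 185/533 = 34.7%, the external panel 121/293 = 41.3% → the external panel
Applied research: Panel A 728/1178 = 61.8%, the external panel 103/144 = 71.5% → the external panel
Overall: Panel A 986/1889 = 52.2%, the external panel 851/1856 = 45.9% → Panel A
(The external panel wins every proposal group but Panel A wins overall — the external panel's proposals skew toward the low-rate basic research group.)

Panel A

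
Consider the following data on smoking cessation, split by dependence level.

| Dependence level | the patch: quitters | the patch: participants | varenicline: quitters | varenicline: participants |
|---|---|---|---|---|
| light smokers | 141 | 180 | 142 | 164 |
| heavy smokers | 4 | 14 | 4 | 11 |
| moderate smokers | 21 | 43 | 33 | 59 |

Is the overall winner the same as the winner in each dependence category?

Yes

Light smokers: the patch 141/180 = 78.3%, varenicline 142/164 = 86.6% → varenicline
Heavy smokers: the patch 4/14 = 28.6%, varenicline 4/11 = 36.4% → varenicline
Moderate smokers: the patch 21/43 = 48.8%, varenicline 33/59 = 55.9% → varenicline
Overall: the patch 166/237 = 70.0%, varenicline 179/234 = 76.5% → varenicline
Varenicline wins overall and in every dependence group — no reversal.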